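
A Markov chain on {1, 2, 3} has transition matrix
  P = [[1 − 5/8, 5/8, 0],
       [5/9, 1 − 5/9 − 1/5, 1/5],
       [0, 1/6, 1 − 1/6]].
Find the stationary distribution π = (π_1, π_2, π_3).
π = (40/139, 45/139, 54/139)

This is a birth-death chain on three states, which satisfies detailed balance: π_1 · P_{12} = π_2 · P_{21} and π_2 · P_{23} = π_3 · P_{32}.
From π_1 · 5/8 = π_2 · 5/9: π_2/π_1 = (5/8)/(5/9) = 9/8.
From π_2 · 1/5 = π_3 · 1/6: π_3/π_2 = (1/5)/(1/6) = 6/5.
Take π_1 proportional to 1; then unnormalized π = (1, 9/8, 27/20). Normalize by dividing by the sum 139/40:
  π = (40/139, 45/139, 54/139).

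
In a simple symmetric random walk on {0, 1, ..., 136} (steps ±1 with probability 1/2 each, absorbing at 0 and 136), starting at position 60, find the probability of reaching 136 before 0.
P(hit 136 before 0) = 60/136 = 15/34

Let u_k = P(hit 136 before 0 | start at k). Then u_0 = 0, u_136 = 1, and u_k = u_{k-1}/2 + u_{k+1}/2 for 1 ≤ k ≤ 135. This harmonic recurrence is solved by u_k = k/136, giving u_60 = 60/136 = 15/34.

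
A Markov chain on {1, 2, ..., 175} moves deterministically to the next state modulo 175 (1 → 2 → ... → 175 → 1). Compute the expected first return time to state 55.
E[T_55 | X_0 = 55] = 175

The chain cycles deterministically, so starting at state 55 it returns in exactly 175 steps. Equivalently, the stationary distribution is uniform π_j = 1/175 for every state j, so by Kac's formula E[T_55] = 1/π_55 = 175.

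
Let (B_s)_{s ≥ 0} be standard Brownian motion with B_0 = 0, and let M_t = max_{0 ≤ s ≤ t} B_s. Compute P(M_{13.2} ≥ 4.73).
P(M_{13.2} ≥ 4.73) = 2·P(B_{13.2} ≥ 4.73) = 2(1 − Φ(4.73/√13.2)) ≈ 0.1930

By the reflection principle for Brownian motion, P(M_t ≥ a) = 2 · P(B_t ≥ a) for a ≥ 0. Since B_t ~ N(0, t), P(B_t ≥ 4.73) = 1 − Φ(4.73/√t) = 1 − Φ(4.73/√13.2) = 1 − Φ(1.3019). So
  P(M_{13.2} ≥ 4.73) = 2(1 − Φ(1.3019)) ≈ 0.1930.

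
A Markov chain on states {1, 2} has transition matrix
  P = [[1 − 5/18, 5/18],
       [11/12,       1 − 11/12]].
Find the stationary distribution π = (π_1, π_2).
π_1 = 33/43, π_2 = 10/43

Solve πP = π with π_1 + π_2 = 1. From πP = π: π_1 · (1 − 5/18) + π_2 · 11/12 = π_1 ⇒ π_2 · 11/12 = π_1 · 5/18 ⇒ π_2/π_1 = (5/18)/(11/12) = 10/33. Together with π_1 + π_2 = 1:
  π_1 = (11/12)/(5/18 + 11/12) = (11/12)/(43/36) = 33/43,
  π_2 = (5/18)/(5/18 + 11/12) = (5/18)/(43/36) = 10/43.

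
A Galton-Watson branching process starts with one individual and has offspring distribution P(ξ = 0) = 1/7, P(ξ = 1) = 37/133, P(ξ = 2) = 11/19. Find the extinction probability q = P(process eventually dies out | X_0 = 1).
q = 19/77

The pgf is f(s) = 1/7 + 37/133·s + 11/19·s². The extinction probability q is the smallest fixed point of f in [0, 1]. Setting s = f(s):
  11/19·s² + (37/133 − 1)·s + 1/7 = 0
  11/19·s² − (1/7 + 11/19)·s + 1/7 = 0
which factors as (s − 1)·(11/19·s − 1/7) = 0, giving roots s = 1 and s = (1/7)/(11/19) = 19/77.
Mean offspring μ = 37/133 + 2·11/19 = 191/133 > 1 (supercritical), so q < 1. The extinction probability is the smaller root: q = (1/7)/(11/19) = 19/77.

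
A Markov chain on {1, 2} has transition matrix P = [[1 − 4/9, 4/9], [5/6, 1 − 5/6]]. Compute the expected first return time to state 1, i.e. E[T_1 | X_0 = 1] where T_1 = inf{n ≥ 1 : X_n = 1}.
E[T_1 | X_0 = 1] = 1/π_1 = 23/15

For an irreducible recurrent Markov chain with stationary distribution π, E[T_i | X_0 = i] = 1/π_i (Kac's formula). Here π_1 = (5/6)/(4/9 + 5/6) = (5/6)/(23/18) = 15/23, so E[T_1 | X_0 = 1] = 1/π_1 = (4/9 + 5/6)/(5/6) = (23/18)/(5/6) = 23/15.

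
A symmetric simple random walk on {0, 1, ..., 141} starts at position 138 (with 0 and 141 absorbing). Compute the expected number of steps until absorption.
E[τ | X_0 = 138] = 414

Let v_k = E[τ | X_0 = k]. Boundary: v_0 = v_141 = 0. Recurrence: v_k = 1 + (v_{k-1} + v_{k+1})/2 for 1 ≤ k ≤ 140. The particular solution to v_k − (v_{k-1} + v_{k+1})/2 = 1 is v_k = −k^2. Adding homogeneous solution A + B k and matching boundaries gives v_k = k (141 − k). Substituting k = 138: v_138 = 138 · 3 = 414.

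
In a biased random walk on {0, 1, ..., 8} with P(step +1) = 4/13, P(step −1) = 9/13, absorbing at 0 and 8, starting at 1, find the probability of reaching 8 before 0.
P(hit 8 before 0) = (1 − (9/4)^1) / (1 − (9/4)^8) = 16384/8596237

Let u_k denote P(reach 8 before 0 | start at k). Boundary: u_0 = 0, u_8 = 1. Recurrence: u_k = 4/13·u_{k+1} + 9/13·u_{k-1} for 1 ≤ k ≤ 7. Try u_k = A + B·r^k with r = q/p = (9/13)/(4/13) = 9/4. Substitution satisfies the recurrence; boundary conditions give:
  u_k = (1 − r^k) / (1 − r^N) = (1 − (9/4)^1) / (1 − (9/4)^8) = 16384/8596237.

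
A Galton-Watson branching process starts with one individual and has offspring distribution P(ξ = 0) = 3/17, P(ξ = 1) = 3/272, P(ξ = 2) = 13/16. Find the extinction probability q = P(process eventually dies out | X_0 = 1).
q = 48/221

The pgf is f(s) = 3/17 + 3/272·s + 13/16·s². The extinction probability q is the smallest fixed point of f in [0, 1]. Setting s = f(s):
  13/16·s² + (3/272 − 1)·s + 3/17 = 0
  13/16·s² − (3/17 + 13/16)·s + 3/17 = 0
which factors as (s − 1)·(13/16·s − 3/17) = 0, giving roots s = 1 and s = (3/17)/(13/16) = 48/221.
Mean offspring μ = 3/272 + 2·13/16 = 445/272 > 1 (supercritical), so q < 1. The extinction probability is the smaller root: q = (3/17)/(13/16) = 48/221.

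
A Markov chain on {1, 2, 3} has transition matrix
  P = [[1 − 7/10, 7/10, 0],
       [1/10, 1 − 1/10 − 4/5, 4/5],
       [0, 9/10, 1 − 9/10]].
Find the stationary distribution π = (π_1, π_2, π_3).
π = (9/128, 63/128, 7/16)

This is a birth-death chain on three states, which satisfies detailed balance: π_1 · P_{12} = π_2 · P_{21} and π_2 · P_{23} = π_3 · P_{32}.
From π_1 · 7/10 = π_2 · 1/10: π_2/π_1 = (7/10)/(1/10) = 7.
From π_2 · 4/5 = π_3 · 9/10: π_3/π_2 = (4/5)/(9/10) = 8/9.
Take π_1 proportional to 1; then unnormalized π = (1, 7, 56/9). Normalize by dividing by the sum 128/9:
  π = (9/128, 63/128, 7/16).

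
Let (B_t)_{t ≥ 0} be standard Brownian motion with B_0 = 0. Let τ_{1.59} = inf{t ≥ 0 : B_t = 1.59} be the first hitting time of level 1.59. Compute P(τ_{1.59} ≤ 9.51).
P(τ_{1.59} ≤ 9.51) = 2(1 − Φ(1.59/√9.51)) = 2(1 − Φ(0.5156)) ≈ 0.6061

By the reflection principle for standard BM, P(τ_b ≤ t) = 2 · P(B_t ≥ b). Since B_t ~ N(0, t), P(B_t ≥ 1.59) = 1 − Φ(1.59/√t) = 1 − Φ(1.59/√9.51) = 1 − Φ(0.5156) ≈ 0.30307. Doubling: P(τ_{1.59} ≤ 9.51) ≈ 2 · 0.30307 = 0.60614 ≈ 0.6061.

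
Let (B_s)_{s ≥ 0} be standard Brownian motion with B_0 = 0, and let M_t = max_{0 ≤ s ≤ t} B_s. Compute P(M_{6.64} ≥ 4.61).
P(M_{6.64} ≥ 4.61) = 2·P(B_{6.64} ≥ 4.61) = 2(1 − Φ(4.61/√6.64)) ≈ 0.0736

By the reflection principle for Brownian motion, P(M_t ≥ a) = 2 · P(B_t ≥ a) for a ≥ 0. Since B_t ~ N(0, t), P(B_t ≥ 4.61) = 1 − Φ(4.61/√t) = 1 − Φ(4.61/√6.64) = 1 − Φ(1.7890). So
  P(M_{6.64} ≥ 4.61) = 2(1 − Φ(1.7890)) ≈ 0.0736.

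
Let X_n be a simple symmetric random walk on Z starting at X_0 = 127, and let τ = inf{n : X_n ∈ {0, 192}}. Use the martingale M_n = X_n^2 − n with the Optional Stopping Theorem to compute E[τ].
E[τ] = 8255

M_n = X_n^2 − n is a martingale (since E[X_{n+1}^2 | F_n] = X_n^2 + 1). By OST (τ has finite mean in a bounded region), E[M_τ] = E[M_0] = X_0^2 − 0 = 127^2 = 16129. Also E[M_τ] = E[X_τ^2] − E[τ]. The walk exits at 0 or 192, with P(hit 192 first) = 127/192, so E[X_τ^2] = 192^2 · 127/192 + 0 = 24384. Thus E[τ] = E[X_τ^2] − E[M_τ] = 24384 − 16129 = 8255 = 127(192 − 127) = 8255.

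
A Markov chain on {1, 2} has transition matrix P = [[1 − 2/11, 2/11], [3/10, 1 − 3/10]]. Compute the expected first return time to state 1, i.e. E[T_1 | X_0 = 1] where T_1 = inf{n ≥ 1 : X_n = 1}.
E[T_1 | X_0 = 1] = 1/π_1 = 53/33

For an irreducible recurrent Markov chain with stationary distribution π, E[T_i | X_0 = i] = 1/π_i (Kac's formula). Here π_1 = (3/10)/(2/11 + 3/10) = (3/10)/(53/110) = 33/53, so E[T_1 | X_0 = 1] = 1/π_1 = (2/11 + 3/10)/(3/10) = (53/110)/(3/10) = 53/33.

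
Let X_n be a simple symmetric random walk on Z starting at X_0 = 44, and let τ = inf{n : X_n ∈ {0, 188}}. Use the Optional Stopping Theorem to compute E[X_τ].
E[X_τ] = 44

X_n is a martingale and τ is a bounded-mean stopping time (indeed τ is finite a.s. with bounded expectation since the walk is in a bounded region). By the OST, E[X_τ] = E[X_0] = 44. Equivalently: E[X_τ] = 188 · P(hit 188 first) + 0 · P(hit 0 first) = 188 · (44/188) = 44.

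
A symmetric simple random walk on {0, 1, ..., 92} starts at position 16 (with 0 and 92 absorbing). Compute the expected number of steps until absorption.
E[τ | X_0 = 16] = 1216

Let v_k = E[τ | X_0 = k]. Boundary: v_0 = v_92 = 0. Recurrence: v_k = 1 + (v_{k-1} + v_{k+1})/2 for 1 ≤ k ≤ 91. The particular solution to v_k − (v_{k-1} + v_{k+1})/2 = 1 is v_k = −k^2. Adding homogeneous solution A + B k and matching boundaries gives v_k = k (92 − k). Substituting k = 16: v_16 = 16 · 76 = 1216.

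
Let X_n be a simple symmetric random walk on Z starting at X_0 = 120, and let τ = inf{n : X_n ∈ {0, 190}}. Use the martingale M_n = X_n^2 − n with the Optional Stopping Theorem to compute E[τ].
E[τ] = 8400

M_n = X_n^2 − n is a martingale (since E[X_{n+1}^2 | F_n] = X_n^2 + 1). By OST (τ has finite mean in a bounded region), E[M_τ] = E[M_0] = X_0^2 − 0 = 120^2 = 14400. Also E[M_τ] = E[X_τ^2] − E[τ]. The walk exits at 0 or 190, with P(hit 190 first) = 120/190, so E[X_τ^2] = 190^2 · 120/190 + 0 = 22800. Thus E[τ] = E[X_τ^2] − E[M_τ] = 22800 − 14400 = 8400 = 120(190 − 120) = 8400.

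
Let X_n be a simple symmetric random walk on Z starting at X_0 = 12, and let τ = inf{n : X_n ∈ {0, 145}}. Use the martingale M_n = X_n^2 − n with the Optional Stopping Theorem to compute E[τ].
E[τ] = 1596

M_n = X_n^2 − n is a martingale (since E[X_{n+1}^2 | F_n] = X_n^2 + 1). By OST (τ has finite mean in a bounded region), E[M_τ] = E[M_0] = X_0^2 − 0 = 12^2 = 144. Also E[M_τ] = E[X_τ^2] − E[τ]. The walk exits at 0 or 145, with P(hit 145 first) = 12/145, so E[X_τ^2] = 145^2 · 12/145 + 0 = 1740. Thus E[τ] = E[X_τ^2] − E[M_τ] = 1740 − 144 = 1596 = 12(145 − 12) = 1596.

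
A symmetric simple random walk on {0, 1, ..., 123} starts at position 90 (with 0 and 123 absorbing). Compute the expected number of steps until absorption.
E[τ | X_0 = 90] = 2970

Let v_k = E[τ | X_0 = k]. Boundary: v_0 = v_123 = 0. Recurrence: v_k = 1 + (v_{k-1} + v_{k+1})/2 for 1 ≤ k ≤ 122. The particular solution to v_k − (v_{k-1} + v_{k+1})/2 = 1 is v_k = −k^2. Adding homogeneous solution A + B k and matching boundaries gives v_k = k (123 − k). Substituting k = 90: v_90 = 90 · 33 = 2970.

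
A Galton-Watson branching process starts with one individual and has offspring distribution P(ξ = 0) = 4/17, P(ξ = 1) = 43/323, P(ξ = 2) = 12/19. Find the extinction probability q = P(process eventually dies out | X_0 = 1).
q = 19/51

The pgf is f(s) = 4/17 + 43/323·s + 12/19·s². The extinction probability q is the smallest fixed point of f in [0, 1]. Setting s = f(s):
  12/19·s² + (43/323 − 1)·s + 4/17 = 0
  12/19·s² − (4/17 + 12/19)·s + 4/17 = 0
which factors as (s − 1)·(12/19·s − 4/17) = 0, giving roots s = 1 and s = (4/17)/(12/19) = 19/51.
Mean offspring μ = 43/323 + 2·12/19 = 451/323 > 1 (supercritical), so q < 1. The extinction probability is the smaller root: q = (4/17)/(12/19) = 19/51.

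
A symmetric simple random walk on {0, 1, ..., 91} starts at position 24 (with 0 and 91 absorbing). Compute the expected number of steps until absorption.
E[τ | X_0 = 24] = 1608

Let v_k = E[τ | X_0 = k]. Boundary: v_0 = v_91 = 0. Recurrence: v_k = 1 + (v_{k-1} + v_{k+1})/2 for 1 ≤ k ≤ 90. The particular solution to v_k − (v_{k-1} + v_{k+1})/2 = 1 is v_k = −k^2. Adding homogeneous solution A + B k and matching boundaries gives v_k = k (91 − k). Substituting k = 24: v_24 = 24 · 67 = 1608.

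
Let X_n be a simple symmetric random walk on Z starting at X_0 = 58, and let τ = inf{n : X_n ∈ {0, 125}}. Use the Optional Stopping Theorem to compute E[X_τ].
E[X_τ] = 58

X_n is a martingale and τ is a bounded-mean stopping time (indeed τ is finite a.s. with bounded expectation since the walk is in a bounded region). By the OST, E[X_τ] = E[X_0] = 58. Equivalently: E[X_τ] = 125 · P(hit 125 first) + 0 · P(hit 0 first) = 125 · (58/125) = 58.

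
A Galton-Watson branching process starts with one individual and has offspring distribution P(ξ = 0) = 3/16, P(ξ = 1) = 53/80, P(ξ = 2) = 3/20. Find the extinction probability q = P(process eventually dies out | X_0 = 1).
q = 1

Mean offspring μ = 0·3/16 + 1·53/80 + 2·3/20 = 77/80 ≤ 1. For μ ≤ 1 with offspring not concentrated at 1, the Galton-Watson process goes extinct almost surely, so q = 1.
(Algebraic check: The pgf is f(s) = 3/16 + 53/80·s + 3/20·s². The extinction probability q is the smallest fixed point of f in [0, 1]. Setting s = f(s):
  3/20·s² + (53/80 − 1)·s + 3/16 = 0
  3/20·s² − (3/16 + 3/20)·s + 3/16 = 0
which factors as (s − 1)·(3/20·s − 3/16) = 0, giving roots s = 1 and s = (3/16)/(3/20) = 5/4. Since 5/4 ≥ 1, the smallest root in [0, 1] is s = 1.)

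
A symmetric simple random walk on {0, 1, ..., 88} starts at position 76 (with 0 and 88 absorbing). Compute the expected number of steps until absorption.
E[τ | X_0 = 76] = 912

Let v_k = E[τ | X_0 = k]. Boundary: v_0 = v_88 = 0. Recurrence: v_k = 1 + (v_{k-1} + v_{k+1})/2 for 1 ≤ k ≤ 87. The particular solution to v_k − (v_{k-1} + v_{k+1})/2 = 1 is v_k = −k^2. Adding homogeneous solution A + B k and matching boundaries gives v_k = k (88 − k). Substituting k = 76: v_76 = 76 · 12 = 912.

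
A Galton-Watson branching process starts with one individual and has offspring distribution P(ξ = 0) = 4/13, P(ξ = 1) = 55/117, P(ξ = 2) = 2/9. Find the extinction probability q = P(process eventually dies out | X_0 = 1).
q = 1

Mean offspring μ = 0·4/13 + 1·55/117 + 2·2/9 = 107/117 ≤ 1. For μ ≤ 1 with offspring not concentrated at 1, the Galton-Watson process goes extinct almost surely, so q = 1.
(Algebraic check: The pgf is f(s) = 4/13 + 55/117·s + 2/9·s². The extinction probability q is the smallest fixed point of f in [0, 1]. Setting s = f(s):
  2/9·s² + (55/117 − 1)·s + 4/13 = 0
  2/9·s² − (4/13 + 2/9)·s + 4/13 = 0
which factors as (s − 1)·(2/9·s − 4/13) = 0, giving roots s = 1 and s = (4/13)/(2/9) = 18/13. Since 18/13 ≥ 1, the smallest root in [0, 1] is s = 1.)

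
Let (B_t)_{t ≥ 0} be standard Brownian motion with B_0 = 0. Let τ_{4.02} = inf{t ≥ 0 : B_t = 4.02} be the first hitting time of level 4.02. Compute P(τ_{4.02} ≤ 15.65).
P(τ_{4.02} ≤ 15.65) = 2(1 − Φ(4.02/√15.65)) = 2(1 − Φ(1.0162)) ≈ 0.3095

By the reflection principle for standard BM, P(τ_b ≤ t) = 2 · P(B_t ≥ b). Since B_t ~ N(0, t), P(B_t ≥ 4.02) = 1 − Φ(4.02/√t) = 1 − Φ(4.02/√15.65) = 1 − Φ(1.0162) ≈ 0.15477. Doubling: P(τ_{4.02} ≤ 15.65) ≈ 2 · 0.15477 = 0.30954 ≈ 0.3095.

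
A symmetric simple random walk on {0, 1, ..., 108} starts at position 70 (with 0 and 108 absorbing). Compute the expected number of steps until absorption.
E[τ | X_0 = 70] = 2660

Let v_k = E[τ | X_0 = k]. Boundary: v_0 = v_108 = 0. Recurrence: v_k = 1 + (v_{k-1} + v_{k+1})/2 for 1 ≤ k ≤ 107. The particular solution to v_k − (v_{k-1} + v_{k+1})/2 = 1 is v_k = −k^2. Adding homogeneous solution A + B k and matching boundaries gives v_k = k (108 − k). Substituting k = 70: v_70 = 70 · 38 = 2660.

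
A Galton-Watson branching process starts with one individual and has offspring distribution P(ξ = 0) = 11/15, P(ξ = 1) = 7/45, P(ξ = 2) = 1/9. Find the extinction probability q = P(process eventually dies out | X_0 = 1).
q = 1

Mean offspring μ = 0·11/15 + 1·7/45 + 2·1/9 = 17/45 ≤ 1. For μ ≤ 1 with offspring not concentrated at 1, the Galton-Watson process goes extinct almost surely, so q = 1.
(Algebraic check: The pgf is f(s) = 11/15 + 7/45·s + 1/9·s². The extinction probability q is the smallest fixed point of f in [0, 1]. Setting s = f(s):
  1/9·s² + (7/45 − 1)·s + 11/15 = 0
  1/9·s² − (11/15 + 1/9)·s + 11/15 = 0
which factors as (s − 1)·(1/9·s − 11/15) = 0, giving roots s = 1 and s = (11/15)/(1/9) = 33/5. Since 33/5 ≥ 1, the smallest root in [0, 1] is s = 1.)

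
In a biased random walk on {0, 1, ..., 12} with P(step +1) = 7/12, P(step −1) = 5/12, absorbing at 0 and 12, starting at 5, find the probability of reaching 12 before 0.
P(hit 12 before 0) = (1 − (5/7)^5) / (1 − (5/7)^12) = 5633857663/6798573288

Let u_k denote P(reach 12 before 0 | start at k). Boundary: u_0 = 0, u_12 = 1. Recurrence: u_k = 7/12·u_{k+1} + 5/12·u_{k-1} for 1 ≤ k ≤ 11. Try u_k = A + B·r^k with r = q/p = (5/12)/(7/12) = 5/7. Substitution satisfies the recurrence; boundary conditions give:
  u_k = (1 − r^k) / (1 − r^N) = (1 − (5/7)^5) / (1 − (5/7)^12) = 5633857663/6798573288.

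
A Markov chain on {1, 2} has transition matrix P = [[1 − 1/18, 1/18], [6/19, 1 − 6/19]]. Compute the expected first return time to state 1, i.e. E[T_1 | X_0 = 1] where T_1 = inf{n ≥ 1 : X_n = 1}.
E[T_1 | X_0 = 1] = 1/π_1 = 127/108

For an irreducible recurrent Markov chain with stationary distribution π, E[T_i | X_0 = i] = 1/π_i (Kac's formula). Here π_1 = (6/19)/(1/18 + 6/19) = (6/19)/(127/342) = 108/127, so E[T_1 | X_0 = 1] = 1/π_1 = (1/18 + 6/19)/(6/19) = (127/342)/(6/19) = 127/108.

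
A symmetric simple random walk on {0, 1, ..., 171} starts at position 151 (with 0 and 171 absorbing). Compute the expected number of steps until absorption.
E[τ | X_0 = 151] = 3020

Let v_k = E[τ | X_0 = k]. Boundary: v_0 = v_171 = 0. Recurrence: v_k = 1 + (v_{k-1} + v_{k+1})/2 for 1 ≤ k ≤ 170. The particular solution to v_k − (v_{k-1} + v_{k+1})/2 = 1 is v_k = −k^2. Adding homogeneous solution A + B k and matching boundaries gives v_k = k (171 − k). Substituting k = 151: v_151 = 151 · 20 = 3020.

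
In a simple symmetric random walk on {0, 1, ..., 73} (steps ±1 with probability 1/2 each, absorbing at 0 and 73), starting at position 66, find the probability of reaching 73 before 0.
P(hit 73 before 0) = 66/73

Let u_k = P(hit 73 before 0 | start at k). Then u_0 = 0, u_73 = 1, and u_k = u_{k-1}/2 + u_{k+1}/2 for 1 ≤ k ≤ 72. This harmonic recurrence is solved by u_k = k/73, giving u_66 = 66/73.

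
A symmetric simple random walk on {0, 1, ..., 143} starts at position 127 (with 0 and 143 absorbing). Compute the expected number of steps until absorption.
E[τ | X_0 = 127] = 2032

Let v_k = E[τ | X_0 = k]. Boundary: v_0 = v_143 = 0. Recurrence: v_k = 1 + (v_{k-1} + v_{k+1})/2 for 1 ≤ k ≤ 142. The particular solution to v_k − (v_{k-1} + v_{k+1})/2 = 1 is v_k = −k^2. Adding homogeneous solution A + B k and matching boundaries gives v_k = k (143 − k). Substituting k = 127: v_127 = 127 · 16 = 2032.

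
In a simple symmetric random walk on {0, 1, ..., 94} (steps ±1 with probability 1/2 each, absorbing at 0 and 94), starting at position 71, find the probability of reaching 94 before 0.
P(hit 94 before 0) = 71/94

Let u_k = P(hit 94 before 0 | start at k). Then u_0 = 0, u_94 = 1, and u_k = u_{k-1}/2 + u_{k+1}/2 for 1 ≤ k ≤ 93. This harmonic recurrence is solved by u_k = k/94, giving u_71 = 71/94.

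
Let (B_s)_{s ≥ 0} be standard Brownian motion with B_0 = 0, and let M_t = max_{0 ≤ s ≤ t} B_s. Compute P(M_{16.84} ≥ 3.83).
P(M_{16.84} ≥ 3.83) = 2·P(B_{16.84} ≥ 3.83) = 2(1 − Φ(3.83/√16.84)) ≈ 0.3507

By the reflection principle for Brownian motion, P(M_t ≥ a) = 2 · P(B_t ≥ a) for a ≥ 0. Since B_t ~ N(0, t), P(B_t ≥ 3.83) = 1 − Φ(3.83/√t) = 1 − Φ(3.83/√16.84) = 1 − Φ(0.9333). So
  P(M_{16.84} ≥ 3.83) = 2(1 − Φ(0.9333)) ≈ 0.3507.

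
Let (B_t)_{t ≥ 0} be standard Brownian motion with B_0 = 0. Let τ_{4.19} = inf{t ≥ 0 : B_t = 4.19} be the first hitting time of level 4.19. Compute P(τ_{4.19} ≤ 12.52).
P(τ_{4.19} ≤ 12.52) = 2(1 − Φ(4.19/√12.52)) = 2(1 − Φ(1.1842)) ≈ 0.2363

By the reflection principle for standard BM, P(τ_b ≤ t) = 2 · P(B_t ≥ b). Since B_t ~ N(0, t), P(B_t ≥ 4.19) = 1 − Φ(4.19/√t) = 1 − Φ(4.19/√12.52) = 1 − Φ(1.1842) ≈ 0.11817. Doubling: P(τ_{4.19} ≤ 12.52) ≈ 2 · 0.11817 = 0.23634 ≈ 0.2363.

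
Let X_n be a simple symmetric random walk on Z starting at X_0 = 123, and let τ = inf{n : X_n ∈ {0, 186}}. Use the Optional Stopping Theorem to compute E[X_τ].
E[X_τ] = 123

X_n is a martingale and τ is a bounded-mean stopping time (indeed τ is finite a.s. with bounded expectation since the walk is in a bounded region). By the OST, E[X_τ] = E[X_0] = 123. Equivalently: E[X_τ] = 186 · P(hit 186 first) + 0 · P(hit 0 first) = 186 · (123/186) = 123.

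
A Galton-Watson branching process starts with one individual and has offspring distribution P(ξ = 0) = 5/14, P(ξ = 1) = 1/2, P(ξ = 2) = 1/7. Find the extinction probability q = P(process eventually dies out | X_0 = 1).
q = 1

Mean offspring μ = 0·5/14 + 1·1/2 + 2·1/7 = 11/14 ≤ 1. For μ ≤ 1 with offspring not concentrated at 1, the Galton-Watson process goes extinct almost surely, so q = 1.
(Algebraic check: The pgf is f(s) = 5/14 + 1/2·s + 1/7·s². The extinction probability q is the smallest fixed point of f in [0, 1]. Setting s = f(s):
  1/7·s² + (1/2 − 1)·s + 5/14 = 0
  1/7·s² − (5/14 + 1/7)·s + 5/14 = 0
which factors as (s − 1)·(1/7·s − 5/14) = 0, giving roots s = 1 and s = (5/14)/(1/7) = 5/2. Since 5/2 ≥ 1, the smallest root in [0, 1] is s = 1.)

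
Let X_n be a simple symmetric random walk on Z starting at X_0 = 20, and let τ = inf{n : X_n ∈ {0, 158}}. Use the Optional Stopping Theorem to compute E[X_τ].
E[X_τ] = 20

X_n is a martingale and τ is a bounded-mean stopping time (indeed τ is finite a.s. with bounded expectation since the walk is in a bounded region). By the OST, E[X_τ] = E[X_0] = 20. Equivalently: E[X_τ] = 158 · P(hit 158 first) + 0 · P(hit 0 first) = 158 · (20/158) = 20.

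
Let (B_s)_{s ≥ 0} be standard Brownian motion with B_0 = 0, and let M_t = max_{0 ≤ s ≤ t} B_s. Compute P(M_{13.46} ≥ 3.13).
P(M_{13.46} ≥ 3.13) = 2·P(B_{13.46} ≥ 3.13) = 2(1 − Φ(3.13/√13.46)) ≈ 0.3936

By the reflection principle for Brownian motion, P(M_t ≥ a) = 2 · P(B_t ≥ a) for a ≥ 0. Since B_t ~ N(0, t), P(B_t ≥ 3.13) = 1 − Φ(3.13/√t) = 1 − Φ(3.13/√13.46) = 1 − Φ(0.8531). So
  P(M_{13.46} ≥ 3.13) = 2(1 − Φ(0.8531)) ≈ 0.3936.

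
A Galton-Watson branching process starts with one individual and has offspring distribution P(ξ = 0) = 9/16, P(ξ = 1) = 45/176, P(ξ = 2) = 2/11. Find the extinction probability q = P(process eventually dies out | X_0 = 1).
q = 1

Mean offspring μ = 0·9/16 + 1·45/176 + 2·2/11 = 109/176 ≤ 1. For μ ≤ 1 with offspring not concentrated at 1, the Galton-Watson process goes extinct almost surely, so q = 1.
(Algebraic check: The pgf is f(s) = 9/16 + 45/176·s + 2/11·s². The extinction probability q is the smallest fixed point of f in [0, 1]. Setting s = f(s):
  2/11·s² + (45/176 − 1)·s + 9/16 = 0
  2/11·s² − (9/16 + 2/11)·s + 9/16 = 0
which factors as (s − 1)·(2/11·s − 9/16) = 0, giving roots s = 1 and s = (9/16)/(2/11) = 99/32. Since 99/32 ≥ 1, the smallest root in [0, 1] is s = 1.)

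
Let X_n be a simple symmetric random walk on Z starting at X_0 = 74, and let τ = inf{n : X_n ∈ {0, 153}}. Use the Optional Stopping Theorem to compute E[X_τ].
E[X_τ] = 74

X_n is a martingale and τ is a bounded-mean stopping time (indeed τ is finite a.s. with bounded expectation since the walk is in a bounded region). By the OST, E[X_τ] = E[X_0] = 74. Equivalently: E[X_τ] = 153 · P(hit 153 first) + 0 · P(hit 0 first) = 153 · (74/153) = 74.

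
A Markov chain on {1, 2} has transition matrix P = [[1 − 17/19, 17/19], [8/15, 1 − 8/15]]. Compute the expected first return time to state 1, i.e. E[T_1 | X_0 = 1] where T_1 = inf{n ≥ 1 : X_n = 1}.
E[T_1 | X_0 = 1] = 1/π_1 = 407/152

For an irreducible recurrent Markov chain with stationary distribution π, E[T_i | X_0 = i] = 1/π_i (Kac's formula). Here π_1 = (8/15)/(17/19 + 8/15) = (8/15)/(407/285) = 152/407, so E[T_1 | X_0 = 1] = 1/π_1 = (17/19 + 8/15)/(8/15) = (407/285)/(8/15) = 407/152.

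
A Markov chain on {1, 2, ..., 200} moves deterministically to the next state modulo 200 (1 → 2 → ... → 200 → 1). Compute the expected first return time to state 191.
E[T_191 | X_0 = 191] = 200

The chain cycles deterministically, so starting at state 191 it returns in exactly 200 steps. Equivalently, the stationary distribution is uniform π_j = 1/200 for every state j, so by Kac's formula E[T_191] = 1/π_191 = 200.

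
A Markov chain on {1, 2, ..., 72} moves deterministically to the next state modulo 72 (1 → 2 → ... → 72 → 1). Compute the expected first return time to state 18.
E[T_18 | X_0 = 18] = 72

The chain cycles deterministically, so starting at state 18 it returns in exactly 72 steps. Equivalently, the stationary distribution is uniform π_j = 1/72 for every state j, so by Kac's formula E[T_18] = 1/π_18 = 72.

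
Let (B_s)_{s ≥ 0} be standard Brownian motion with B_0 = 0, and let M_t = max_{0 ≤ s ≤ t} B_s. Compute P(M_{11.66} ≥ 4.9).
P(M_{11.66} ≥ 4.9) = 2·P(B_{11.66} ≥ 4.9) = 2(1 − Φ(4.9/√11.66)) ≈ 0.1513

By the reflection principle for Brownian motion, P(M_t ≥ a) = 2 · P(B_t ≥ a) for a ≥ 0. Since B_t ~ N(0, t), P(B_t ≥ 4.9) = 1 − Φ(4.9/√t) = 1 − Φ(4.9/√11.66) = 1 − Φ(1.4350). So
  P(M_{11.66} ≥ 4.9) = 2(1 − Φ(1.4350)) ≈ 0.1513.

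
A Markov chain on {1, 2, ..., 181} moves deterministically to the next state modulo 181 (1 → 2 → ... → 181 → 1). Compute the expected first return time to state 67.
E[T_67 | X_0 = 67] = 181

The chain cycles deterministically, so starting at state 67 it returns in exactly 181 steps. Equivalently, the stationary distribution is uniform π_j = 1/181 for every state j, so by Kac's formula E[T_67] = 1/π_67 = 181.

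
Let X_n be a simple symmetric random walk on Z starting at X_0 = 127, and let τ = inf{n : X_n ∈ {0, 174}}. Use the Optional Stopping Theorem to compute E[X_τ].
E[X_τ] = 127

X_n is a martingale and τ is a bounded-mean stopping time (indeed τ is finite a.s. with bounded expectation since the walk is in a bounded region). By the OST, E[X_τ] = E[X_0] = 127. Equivalently: E[X_τ] = 174 · P(hit 174 first) + 0 · P(hit 0 first) = 174 · (127/174) = 127.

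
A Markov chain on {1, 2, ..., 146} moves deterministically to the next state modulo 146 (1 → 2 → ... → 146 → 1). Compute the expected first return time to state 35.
E[T_35 | X_0 = 35] = 146

The chain cycles deterministically, so starting at state 35 it returns in exactly 146 steps. Equivalently, the stationary distribution is uniform π_j = 1/146 for every state j, so by Kac's formula E[T_35] = 1/π_35 = 146.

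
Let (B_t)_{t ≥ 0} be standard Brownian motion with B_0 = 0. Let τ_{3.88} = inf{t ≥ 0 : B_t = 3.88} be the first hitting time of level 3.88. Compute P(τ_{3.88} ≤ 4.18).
P(τ_{3.88} ≤ 4.18) = 2(1 − Φ(3.88/√4.18)) = 2(1 − Φ(1.8978)) ≈ 0.0577

By the reflection principle for standard BM, P(τ_b ≤ t) = 2 · P(B_t ≥ b). Since B_t ~ N(0, t), P(B_t ≥ 3.88) = 1 − Φ(3.88/√t) = 1 − Φ(3.88/√4.18) = 1 − Φ(1.8978) ≈ 0.02886. Doubling: P(τ_{3.88} ≤ 4.18) ≈ 2 · 0.02886 = 0.05772 ≈ 0.0577.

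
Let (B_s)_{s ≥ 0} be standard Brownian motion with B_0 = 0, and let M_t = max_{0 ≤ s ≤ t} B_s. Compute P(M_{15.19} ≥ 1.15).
P(M_{15.19} ≥ 1.15) = 2·P(B_{15.19} ≥ 1.15) = 2(1 − Φ(1.15/√15.19)) ≈ 0.7679

By the reflection principle for Brownian motion, P(M_t ≥ a) = 2 · P(B_t ≥ a) for a ≥ 0. Since B_t ~ N(0, t), P(B_t ≥ 1.15) = 1 − Φ(1.15/√t) = 1 − Φ(1.15/√15.19) = 1 − Φ(0.2951). So
  P(M_{15.19} ≥ 1.15) = 2(1 − Φ(0.2951)) ≈ 0.7679.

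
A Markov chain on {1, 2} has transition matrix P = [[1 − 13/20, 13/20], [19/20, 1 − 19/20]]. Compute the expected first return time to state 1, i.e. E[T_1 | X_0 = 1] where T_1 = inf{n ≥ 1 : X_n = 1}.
E[T_1 | X_0 = 1] = 1/π_1 = 32/19

For an irreducible recurrent Markov chain with stationary distribution π, E[T_i | X_0 = i] = 1/π_i (Kac's formula). Here π_1 = (19/20)/(13/20 + 19/20) = (19/20)/(8/5) = 19/32, so E[T_1 | X_0 = 1] = 1/π_1 = (13/20 + 19/20)/(19/20) = (8/5)/(19/20) = 32/19.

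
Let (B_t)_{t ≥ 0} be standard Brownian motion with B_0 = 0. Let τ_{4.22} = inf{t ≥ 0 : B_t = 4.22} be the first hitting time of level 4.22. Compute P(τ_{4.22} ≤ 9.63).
P(τ_{4.22} ≤ 9.63) = 2(1 − Φ(4.22/√9.63)) = 2(1 − Φ(1.3599)) ≈ 0.1739

By the reflection principle for standard BM, P(τ_b ≤ t) = 2 · P(B_t ≥ b). Since B_t ~ N(0, t), P(B_t ≥ 4.22) = 1 − Φ(4.22/√t) = 1 − Φ(4.22/√9.63) = 1 − Φ(1.3599) ≈ 0.08693. Doubling: P(τ_{4.22} ≤ 9.63) ≈ 2 · 0.08693 = 0.17386 ≈ 0.1739.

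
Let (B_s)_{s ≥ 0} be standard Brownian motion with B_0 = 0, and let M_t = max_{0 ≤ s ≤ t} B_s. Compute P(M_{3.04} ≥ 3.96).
P(M_{3.04} ≥ 3.96) = 2·P(B_{3.04} ≥ 3.96) = 2(1 − Φ(3.96/√3.04)) ≈ 0.0231

By the reflection principle for Brownian motion, P(M_t ≥ a) = 2 · P(B_t ≥ a) for a ≥ 0. Since B_t ~ N(0, t), P(B_t ≥ 3.96) = 1 − Φ(3.96/√t) = 1 − Φ(3.96/√3.04) = 1 − Φ(2.2712). So
  P(M_{3.04} ≥ 3.96) = 2(1 − Φ(2.2712)) ≈ 0.0231.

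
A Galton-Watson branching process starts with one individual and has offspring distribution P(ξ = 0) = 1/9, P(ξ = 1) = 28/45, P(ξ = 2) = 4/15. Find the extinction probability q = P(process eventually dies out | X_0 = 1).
q = 5/12

The pgf is f(s) = 1/9 + 28/45·s + 4/15·s². The extinction probability q is the smallest fixed point of f in [0, 1]. Setting s = f(s):
  4/15·s² + (28/45 − 1)·s + 1/9 = 0
  4/15·s² − (1/9 + 4/15)·s + 1/9 = 0
which factors as (s − 1)·(4/15·s − 1/9) = 0, giving roots s = 1 and s = (1/9)/(4/15) = 5/12.
Mean offspring μ = 28/45 + 2·4/15 = 52/45 > 1 (supercritical), so q < 1. The extinction probability is the smaller root: q = (1/9)/(4/15) = 5/12.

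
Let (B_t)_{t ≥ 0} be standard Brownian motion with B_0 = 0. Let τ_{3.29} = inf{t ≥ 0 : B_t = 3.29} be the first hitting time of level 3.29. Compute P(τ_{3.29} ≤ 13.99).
P(τ_{3.29} ≤ 13.99) = 2(1 − Φ(3.29/√13.99)) = 2(1 − Φ(0.8796)) ≈ 0.3791

By the reflection principle for standard BM, P(τ_b ≤ t) = 2 · P(B_t ≥ b). Since B_t ~ N(0, t), P(B_t ≥ 3.29) = 1 − Φ(3.29/√t) = 1 − Φ(3.29/√13.99) = 1 − Φ(0.8796) ≈ 0.18954. Doubling: P(τ_{3.29} ≤ 13.99) ≈ 2 · 0.18954 = 0.37908 ≈ 0.3791.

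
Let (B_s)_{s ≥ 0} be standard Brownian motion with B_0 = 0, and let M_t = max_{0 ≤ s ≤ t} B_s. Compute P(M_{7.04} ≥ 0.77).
P(M_{7.04} ≥ 0.77) = 2·P(B_{7.04} ≥ 0.77) = 2(1 − Φ(0.77/√7.04)) ≈ 0.7717

By the reflection principle for Brownian motion, P(M_t ≥ a) = 2 · P(B_t ≥ a) for a ≥ 0. Since B_t ~ N(0, t), P(B_t ≥ 0.77) = 1 − Φ(0.77/√t) = 1 − Φ(0.77/√7.04) = 1 − Φ(0.2902). So
  P(M_{7.04} ≥ 0.77) = 2(1 − Φ(0.2902)) ≈ 0.7717.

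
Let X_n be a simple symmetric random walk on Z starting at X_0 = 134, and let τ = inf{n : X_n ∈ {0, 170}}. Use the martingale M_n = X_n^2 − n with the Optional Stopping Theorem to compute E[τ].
E[τ] = 4824

M_n = X_n^2 − n is a martingale (since E[X_{n+1}^2 | F_n] = X_n^2 + 1). By OST (τ has finite mean in a bounded region), E[M_τ] = E[M_0] = X_0^2 − 0 = 134^2 = 17956. Also E[M_τ] = E[X_τ^2] − E[τ]. The walk exits at 0 or 170, with P(hit 170 first) = 134/170, so E[X_τ^2] = 170^2 · 134/170 + 0 = 22780. Thus E[τ] = E[X_τ^2] − E[M_τ] = 22780 − 17956 = 4824 = 134(170 − 134) = 4824.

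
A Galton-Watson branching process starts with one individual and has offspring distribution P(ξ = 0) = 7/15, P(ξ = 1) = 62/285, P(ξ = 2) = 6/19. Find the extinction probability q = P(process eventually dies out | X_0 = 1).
q = 1

Mean offspring μ = 0·7/15 + 1·62/285 + 2·6/19 = 242/285 ≤ 1. For μ ≤ 1 with offspring not concentrated at 1, the Galton-Watson process goes extinct almost surely, so q = 1.
(Algebraic check: The pgf is f(s) = 7/15 + 62/285·s + 6/19·s². The extinction probability q is the smallest fixed point of f in [0, 1]. Setting s = f(s):
  6/19·s² + (62/285 − 1)·s + 7/15 = 0
  6/19·s² − (7/15 + 6/19)·s + 7/15 = 0
which factors as (s − 1)·(6/19·s − 7/15) = 0, giving roots s = 1 and s = (7/15)/(6/19) = 133/90. Since 133/90 ≥ 1, the smallest root in [0, 1] is s = 1.)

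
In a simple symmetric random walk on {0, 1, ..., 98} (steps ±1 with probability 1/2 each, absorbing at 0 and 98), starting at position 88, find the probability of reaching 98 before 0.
P(hit 98 before 0) = 88/98 = 44/49

Let u_k = P(hit 98 before 0 | start at k). Then u_0 = 0, u_98 = 1, and u_k = u_{k-1}/2 + u_{k+1}/2 for 1 ≤ k ≤ 97. This harmonic recurrence is solved by u_k = k/98, giving u_88 = 88/98 = 44/49.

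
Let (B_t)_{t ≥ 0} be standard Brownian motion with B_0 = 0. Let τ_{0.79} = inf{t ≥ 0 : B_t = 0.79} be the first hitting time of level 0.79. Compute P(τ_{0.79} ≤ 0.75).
P(τ_{0.79} ≤ 0.75) = 2(1 − Φ(0.79/√0.75)) = 2(1 − Φ(0.9122)) ≈ 0.3617

By the reflection principle for standard BM, P(τ_b ≤ t) = 2 · P(B_t ≥ b). Since B_t ~ N(0, t), P(B_t ≥ 0.79) = 1 − Φ(0.79/√t) = 1 − Φ(0.79/√0.75) = 1 − Φ(0.9122) ≈ 0.18083. Doubling: P(τ_{0.79} ≤ 0.75) ≈ 2 · 0.18083 = 0.36166 ≈ 0.3617.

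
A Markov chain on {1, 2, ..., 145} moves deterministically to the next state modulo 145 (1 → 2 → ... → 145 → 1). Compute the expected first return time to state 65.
E[T_65 | X_0 = 65] = 145

The chain cycles deterministically, so starting at state 65 it returns in exactly 145 steps. Equivalently, the stationary distribution is uniform π_j = 1/145 for every state j, so by Kac's formula E[T_65] = 1/π_65 = 145.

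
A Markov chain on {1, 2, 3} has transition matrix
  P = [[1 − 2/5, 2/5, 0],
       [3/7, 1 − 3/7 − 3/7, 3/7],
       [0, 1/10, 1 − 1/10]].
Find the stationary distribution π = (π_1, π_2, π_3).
π = (15/89, 14/89, 60/89)

This is a birth-death chain on three states, which satisfies detailed balance: π_1 · P_{12} = π_2 · P_{21} and π_2 · P_{23} = π_3 · P_{32}.
From π_1 · 2/5 = π_2 · 3/7: π_2/π_1 = (2/5)/(3/7) = 14/15.
From π_2 · 3/7 = π_3 · 1/10: π_3/π_2 = (3/7)/(1/10) = 30/7.
Take π_1 proportional to 1; then unnormalized π = (1, 14/15, 4). Normalize by dividing by the sum 89/15:
  π = (15/89, 14/89, 60/89).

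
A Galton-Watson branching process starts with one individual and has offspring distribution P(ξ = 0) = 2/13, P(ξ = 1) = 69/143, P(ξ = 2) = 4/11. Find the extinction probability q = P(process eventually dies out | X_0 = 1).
q = 11/26

The pgf is f(s) = 2/13 + 69/143·s + 4/11·s². The extinction probability q is the smallest fixed point of f in [0, 1]. Setting s = f(s):
  4/11·s² + (69/143 − 1)·s + 2/13 = 0
  4/11·s² − (2/13 + 4/11)·s + 2/13 = 0
which factors as (s − 1)·(4/11·s − 2/13) = 0, giving roots s = 1 and s = (2/13)/(4/11) = 11/26.
Mean offspring μ = 69/143 + 2·4/11 = 173/143 > 1 (supercritical), so q < 1. The extinction probability is the smaller root: q = (2/13)/(4/11) = 11/26.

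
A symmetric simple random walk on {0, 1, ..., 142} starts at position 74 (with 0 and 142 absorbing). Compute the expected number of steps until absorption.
E[τ | X_0 = 74] = 5032

Let v_k = E[τ | X_0 = k]. Boundary: v_0 = v_142 = 0. Recurrence: v_k = 1 + (v_{k-1} + v_{k+1})/2 for 1 ≤ k ≤ 141. The particular solution to v_k − (v_{k-1} + v_{k+1})/2 = 1 is v_k = −k^2. Adding homogeneous solution A + B k and matching boundaries gives v_k = k (142 − k). Substituting k = 74: v_74 = 74 · 68 = 5032.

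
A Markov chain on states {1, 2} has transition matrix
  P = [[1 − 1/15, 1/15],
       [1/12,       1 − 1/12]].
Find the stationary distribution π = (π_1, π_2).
π_1 = 5/9, π_2 = 4/9

Solve πP = π with π_1 + π_2 = 1. From πP = π: π_1 · (1 − 1/15) + π_2 · 1/12 = π_1 ⇒ π_2 · 1/12 = π_1 · 1/15 ⇒ π_2/π_1 = (1/15)/(1/12) = 4/5. Together with π_1 + π_2 = 1:
  π_1 = (1/12)/(1/15 + 1/12) = (1/12)/(3/20) = 5/9,
  π_2 = (1/15)/(1/15 + 1/12) = (1/15)/(3/20) = 4/9.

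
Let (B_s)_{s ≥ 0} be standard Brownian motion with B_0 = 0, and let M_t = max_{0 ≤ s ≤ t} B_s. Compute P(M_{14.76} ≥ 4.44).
P(M_{14.76} ≥ 4.44) = 2·P(B_{14.76} ≥ 4.44) = 2(1 − Φ(4.44/√14.76)) ≈ 0.2478

By the reflection principle for Brownian motion, P(M_t ≥ a) = 2 · P(B_t ≥ a) for a ≥ 0. Since B_t ~ N(0, t), P(B_t ≥ 4.44) = 1 − Φ(4.44/√t) = 1 − Φ(4.44/√14.76) = 1 − Φ(1.1557). So
  P(M_{14.76} ≥ 4.44) = 2(1 − Φ(1.1557)) ≈ 0.2478.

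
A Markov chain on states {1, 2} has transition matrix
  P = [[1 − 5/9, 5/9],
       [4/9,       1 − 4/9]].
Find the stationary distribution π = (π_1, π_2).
π_1 = 4/9, π_2 = 5/9

Solve πP = π with π_1 + π_2 = 1. From πP = π: π_1 · (1 − 5/9) + π_2 · 4/9 = π_1 ⇒ π_2 · 4/9 = π_1 · 5/9 ⇒ π_2/π_1 = (5/9)/(4/9) = 5/4. Together with π_1 + π_2 = 1:
  π_1 = (4/9)/(5/9 + 4/9) = (4/9)/(1) = 4/9,
  π_2 = (5/9)/(5/9 + 4/9) = (5/9)/(1) = 5/9.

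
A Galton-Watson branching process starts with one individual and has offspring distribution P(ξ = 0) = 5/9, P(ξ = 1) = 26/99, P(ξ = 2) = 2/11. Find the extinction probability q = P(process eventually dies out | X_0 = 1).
q = 1

Mean offspring μ = 0·5/9 + 1·26/99 + 2·2/11 = 62/99 ≤ 1. For μ ≤ 1 with offspring not concentrated at 1, the Galton-Watson process goes extinct almost surely, so q = 1.
(Algebraic check: The pgf is f(s) = 5/9 + 26/99·s + 2/11·s². The extinction probability q is the smallest fixed point of f in [0, 1]. Setting s = f(s):
  2/11·s² + (26/99 − 1)·s + 5/9 = 0
  2/11·s² − (5/9 + 2/11)·s + 5/9 = 0
which factors as (s − 1)·(2/11·s − 5/9) = 0, giving roots s = 1 and s = (5/9)/(2/11) = 55/18. Since 55/18 ≥ 1, the smallest root in [0, 1] is s = 1.)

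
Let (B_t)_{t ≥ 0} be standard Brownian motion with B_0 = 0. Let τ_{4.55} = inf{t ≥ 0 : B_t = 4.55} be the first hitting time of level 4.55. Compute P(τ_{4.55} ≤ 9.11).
P(τ_{4.55} ≤ 9.11) = 2(1 − Φ(4.55/√9.11)) = 2(1 − Φ(1.5075)) ≈ 0.1317

By the reflection principle for standard BM, P(τ_b ≤ t) = 2 · P(B_t ≥ b). Since B_t ~ N(0, t), P(B_t ≥ 4.55) = 1 − Φ(4.55/√t) = 1 − Φ(4.55/√9.11) = 1 − Φ(1.5075) ≈ 0.06584. Doubling: P(τ_{4.55} ≤ 9.11) ≈ 2 · 0.06584 = 0.13168 ≈ 0.1317.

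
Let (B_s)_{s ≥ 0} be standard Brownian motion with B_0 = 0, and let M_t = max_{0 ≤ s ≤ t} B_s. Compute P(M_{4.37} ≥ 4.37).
P(M_{4.37} ≥ 4.37) = 2·P(B_{4.37} ≥ 4.37) = 2(1 − Φ(4.37/√4.37)) ≈ 0.0366

By the reflection principle for Brownian motion, P(M_t ≥ a) = 2 · P(B_t ≥ a) for a ≥ 0. Since B_t ~ N(0, t), P(B_t ≥ 4.37) = 1 − Φ(4.37/√t) = 1 − Φ(4.37/√4.37) = 1 − Φ(2.0905). So
  P(M_{4.37} ≥ 4.37) = 2(1 − Φ(2.0905)) ≈ 0.0366.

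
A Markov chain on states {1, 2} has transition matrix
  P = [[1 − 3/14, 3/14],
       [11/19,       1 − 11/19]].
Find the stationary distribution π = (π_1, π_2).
π_1 = 154/211, π_2 = 57/211

Solve πP = π with π_1 + π_2 = 1. From πP = π: π_1 · (1 − 3/14) + π_2 · 11/19 = π_1 ⇒ π_2 · 11/19 = π_1 · 3/14 ⇒ π_2/π_1 = (3/14)/(11/19) = 57/154. Together with π_1 + π_2 = 1:
  π_1 = (11/19)/(3/14 + 11/19) = (11/19)/(211/266) = 154/211,
  π_2 = (3/14)/(3/14 + 11/19) = (3/14)/(211/266) = 57/211.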